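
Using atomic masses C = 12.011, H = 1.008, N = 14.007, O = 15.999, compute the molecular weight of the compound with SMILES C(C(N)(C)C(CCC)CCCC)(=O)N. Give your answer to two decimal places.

Molecular formula: C11H24N2O.
M = 11×12.011 + 24×1.008 + 2×14.007 + 1×15.999 = 200.33 g/mol.

200.33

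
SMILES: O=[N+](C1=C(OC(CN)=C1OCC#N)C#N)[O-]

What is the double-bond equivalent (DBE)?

Molecular formula from the SMILES: C8H6N4O4.
DoU = (2C + 2 + N − H − X)/2 = (2·8 + 2 + 4 − 6 − 0)/2 = 16/2 = 8.
(Structurally: 1 ring(s) + 7 π bond(s) = 8.)

8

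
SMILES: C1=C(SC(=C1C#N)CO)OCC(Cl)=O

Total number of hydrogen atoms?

Hydrogens are implicit in SMILES; fill each atom to its normal valence:
  3 × C (aromatic): no H
  2 × C: 2 H each → 4
  2 × C: no H
  2 × O: no H
  1 × C (aromatic): 1 H
  1 × Cl: no H
  1 × N: no H
  1 × O: 1 H
  1 × S (aromatic): no H
  Total hydrogens = 6.

6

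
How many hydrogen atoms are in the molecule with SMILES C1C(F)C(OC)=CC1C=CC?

Hydrogens are implicit in SMILES; fill each atom to its normal valence:
  5 × C: 1 H each → 5
  2 × C: 3 H each → 6
  1 × C: 2 H
  1 × C: no H
  1 × F: no H
  1 × O: no H
  Total hydrogens = 13.

13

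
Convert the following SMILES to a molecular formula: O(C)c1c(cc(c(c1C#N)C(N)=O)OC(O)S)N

C10H11N3O4S

Heavy atoms from the SMILES: 10 C, 3 N, 4 O, 1 S.
Implicit hydrogens by atom environment:
  5 × C (aromatic): no H
  3 × O: no H
  2 × C: no H
  2 × N: 2 H each → 4
  1 × C: 3 H
  1 × C (aromatic): 1 H
  1 × C: 1 H
  1 × N: no H
  1 × O: 1 H
  1 × S: 1 H
  Total hydrogens = 11.
Molecular formula: C10H11N3O4S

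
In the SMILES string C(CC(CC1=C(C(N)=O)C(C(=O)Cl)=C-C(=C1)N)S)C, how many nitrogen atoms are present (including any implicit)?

2

The symbol for nitrogen appears 2 times in the SMILES.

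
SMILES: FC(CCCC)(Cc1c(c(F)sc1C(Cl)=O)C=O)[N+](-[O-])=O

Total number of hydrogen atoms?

Hydrogens are implicit in SMILES; fill each atom to its normal valence:
  4 × C: 2 H each → 8
  4 × C (aromatic): no H
  3 × O: no H
  2 × C: no H
  2 × F: no H
  1 × C: 3 H
  1 × C: 1 H
  1 × Cl: no H
  1 × N (charge +1): no H
  1 × O (charge -1): no H
  1 × S (aromatic): no H
  Total hydrogens = 12.

12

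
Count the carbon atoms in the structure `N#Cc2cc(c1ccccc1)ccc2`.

The symbol for carbon appears 13 times in the SMILES. Lowercase c denotes aromatic carbon and counts toward C.

13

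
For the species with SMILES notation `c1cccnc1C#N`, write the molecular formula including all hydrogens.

Heavy atoms from the SMILES: 6 C, 2 N.
Implicit hydrogens by atom environment:
  4 × C (aromatic): 1 H each → 4
  1 × C (aromatic): no H
  1 × C: no H
  1 × N (aromatic): no H
  1 × N: no H
  Total hydrogens = 4.
Molecular formula: C6H4N2

C6H4N2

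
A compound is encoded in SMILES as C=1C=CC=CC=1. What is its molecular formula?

C6H6

Heavy atoms from the SMILES: 6 C.
Implicit hydrogens by atom environment:
  6 × C (aromatic): 1 H each → 6
  Total hydrogens = 6.
Molecular formula: C6H6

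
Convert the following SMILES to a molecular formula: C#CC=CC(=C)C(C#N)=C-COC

Heavy atoms from the SMILES: 11 C, 1 N, 1 O.
Implicit hydrogens by atom environment:
  4 × C: 1 H each → 4
  4 × C: no H
  2 × C: 2 H each → 4
  1 × C: 3 H
  1 × N: no H
  1 × O: no H
  Total hydrogens = 11.
Molecular formula: C11H11NO

C11H11NO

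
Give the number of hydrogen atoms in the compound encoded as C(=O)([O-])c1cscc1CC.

7

Hydrogens are implicit in SMILES; fill each atom to its normal valence:
  2 × C (aromatic): 1 H each → 2
  2 × C (aromatic): no H
  1 × C: 3 H
  1 × C: 2 H
  1 × C: no H
  1 × O: no H
  1 × O (charge -1): no H
  1 × S (aromatic): no H
  Total hydrogens = 7.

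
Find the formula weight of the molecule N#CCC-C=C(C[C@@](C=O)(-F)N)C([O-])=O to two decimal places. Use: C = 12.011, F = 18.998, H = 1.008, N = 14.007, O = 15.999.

213.19

Molecular formula: C9H10FN2O3-.
M = 9×12.011 + 1×18.998 + 10×1.008 + 2×14.007 + 3×15.999 = 213.19 g/mol.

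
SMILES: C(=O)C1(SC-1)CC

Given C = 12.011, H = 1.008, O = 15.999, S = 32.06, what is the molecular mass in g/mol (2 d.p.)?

116.18

Molecular formula: C5H8OS.
M = 5×12.011 + 8×1.008 + 1×15.999 + 1×32.06 = 116.18 g/mol.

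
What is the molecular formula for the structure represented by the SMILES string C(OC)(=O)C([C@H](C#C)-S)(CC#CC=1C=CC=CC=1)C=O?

Heavy atoms from the SMILES: 16 C, 3 O, 1 S.
Implicit hydrogens by atom environment:
  5 × C (aromatic): 1 H each → 5
  5 × C: no H
  3 × C: 1 H each → 3
  3 × O: no H
  1 × C: 3 H
  1 × C: 2 H
  1 × C (aromatic): no H
  1 × S: 1 H
  Total hydrogens = 14.
Molecular formula: C16H14O3S

C16H14O3S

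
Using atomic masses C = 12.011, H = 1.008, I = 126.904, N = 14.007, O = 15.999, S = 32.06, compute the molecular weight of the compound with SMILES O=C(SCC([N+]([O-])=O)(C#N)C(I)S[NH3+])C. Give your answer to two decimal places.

Molecular formula: C6H9IN3O3S2+.
M = 6×12.011 + 9×1.008 + 1×126.904 + 3×14.007 + 3×15.999 + 2×32.06 = 362.18 g/mol.

362.18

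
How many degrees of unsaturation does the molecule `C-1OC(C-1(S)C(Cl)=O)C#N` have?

4

Molecular formula from the SMILES: C5H4ClNO2S.
DoU = (2C + 2 + N − H − X)/2 = (2·5 + 2 + 1 − 4 − 1)/2 = 8/2 = 4.
(Structurally: 1 ring(s) + 3 π bond(s) = 4.)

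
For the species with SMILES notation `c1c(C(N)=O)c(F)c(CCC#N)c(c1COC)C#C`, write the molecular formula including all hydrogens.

Heavy atoms from the SMILES: 14 C, 1 F, 2 N, 2 O.
Implicit hydrogens by atom environment:
  5 × C (aromatic): no H
  3 × C: 2 H each → 6
  3 × C: no H
  2 × O: no H
  1 × C: 3 H
  1 × C (aromatic): 1 H
  1 × C: 1 H
  1 × F: no H
  1 × N: 2 H
  1 × N: no H
  Total hydrogens = 13.
Molecular formula: C14H13FN2O2

C14H13FN2O2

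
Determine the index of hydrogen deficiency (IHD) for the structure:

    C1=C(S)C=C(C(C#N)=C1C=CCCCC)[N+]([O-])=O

8

Molecular formula from the SMILES: C13H14N2O2S.
DoU = (2C + 2 + N − H − X)/2 = (2·13 + 2 + 2 − 14 − 0)/2 = 16/2 = 8.
(Structurally: 1 ring(s) + 7 π bond(s) = 8.)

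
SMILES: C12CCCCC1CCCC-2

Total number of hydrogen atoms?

18

Hydrogens are implicit in SMILES; fill each atom to its normal valence:
  8 × C: 2 H each → 16
  2 × C: 1 H each → 2
  Total hydrogens = 18.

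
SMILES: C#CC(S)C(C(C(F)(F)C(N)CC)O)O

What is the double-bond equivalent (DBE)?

2

Molecular formula from the SMILES: C9H15F2NO2S.
DoU = (2C + 2 + N − H − X)/2 = (2·9 + 2 + 1 − 15 − 2)/2 = 4/2 = 2.
(Structurally: 0 ring(s) + 2 π bond(s) = 2.)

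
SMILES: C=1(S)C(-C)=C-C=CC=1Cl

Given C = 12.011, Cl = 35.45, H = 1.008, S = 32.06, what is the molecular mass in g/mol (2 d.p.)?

Molecular formula: C7H7ClS.
M = 7×12.011 + 1×35.45 + 7×1.008 + 1×32.06 = 158.64 g/mol.

158.64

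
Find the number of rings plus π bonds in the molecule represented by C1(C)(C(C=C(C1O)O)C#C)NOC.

Molecular formula from the SMILES: C9H13NO3.
DoU = (2C + 2 + N − H − X)/2 = (2·9 + 2 + 1 − 13 − 0)/2 = 8/2 = 4.
(Structurally: 1 ring(s) + 3 π bond(s) = 4.)

4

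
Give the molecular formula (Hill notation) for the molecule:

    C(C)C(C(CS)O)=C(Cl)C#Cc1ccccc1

C14H15ClOS

Heavy atoms from the SMILES: 14 C, 1 Cl, 1 O, 1 S.
Implicit hydrogens by atom environment:
  5 × C (aromatic): 1 H each → 5
  4 × C: no H
  2 × C: 2 H each → 4
  1 × C: 3 H
  1 × C: 1 H
  1 × C (aromatic): no H
  1 × Cl: no H
  1 × O: 1 H
  1 × S: 1 H
  Total hydrogens = 15.
Molecular formula: C14H15ClOS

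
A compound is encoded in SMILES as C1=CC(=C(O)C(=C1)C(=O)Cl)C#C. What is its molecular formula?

Heavy atoms from the SMILES: 9 C, 1 Cl, 2 O.
Implicit hydrogens by atom environment:
  3 × C (aromatic): 1 H each → 3
  3 × C (aromatic): no H
  2 × C: no H
  1 × C: 1 H
  1 × Cl: no H
  1 × O: 1 H
  1 × O: no H
  Total hydrogens = 5.
Molecular formula: C9H5ClO2

C9H5ClO2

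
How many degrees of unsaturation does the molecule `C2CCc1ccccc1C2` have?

5

Molecular formula from the SMILES: C10H12.
DoU = (2C + 2 + N − H − X)/2 = (2·10 + 2 + 0 − 12 − 0)/2 = 10/2 = 5.
(Structurally: 2 ring(s) + 3 π bond(s) = 5.)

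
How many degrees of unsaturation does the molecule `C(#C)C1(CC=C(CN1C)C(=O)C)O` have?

Molecular formula from the SMILES: C10H13NO2.
DoU = (2C + 2 + N − H − X)/2 = (2·10 + 2 + 1 − 13 − 0)/2 = 10/2 = 5.
(Structurally: 1 ring(s) + 4 π bond(s) = 5.)

5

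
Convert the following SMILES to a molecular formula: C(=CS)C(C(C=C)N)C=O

Heavy atoms from the SMILES: 7 C, 1 N, 1 O, 1 S.
Implicit hydrogens by atom environment:
  6 × C: 1 H each → 6
  1 × C: 2 H
  1 × N: 2 H
  1 × O: no H
  1 × S: 1 H
  Total hydrogens = 11.
Molecular formula: C7H11NOS

C7H11NOS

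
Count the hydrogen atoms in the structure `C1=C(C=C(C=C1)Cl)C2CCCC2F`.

Hydrogens are implicit in SMILES; fill each atom to its normal valence:
  4 × C (aromatic): 1 H each → 4
  3 × C: 2 H each → 6
  2 × C: 1 H each → 2
  2 × C (aromatic): no H
  1 × Cl: no H
  1 × F: no H
  Total hydrogens = 12.

12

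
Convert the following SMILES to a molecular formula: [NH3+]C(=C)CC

C4H10N+

Heavy atoms from the SMILES: 4 C, 1 N.
Implicit hydrogens by atom environment:
  2 × C: 2 H each → 4
  1 × C: 3 H
  1 × C: no H
  1 × N (charge +1): 3 H
  Total hydrogens = 10.
Net charge +1.
Molecular formula: C4H10N+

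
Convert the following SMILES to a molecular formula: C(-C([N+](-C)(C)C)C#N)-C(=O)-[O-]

Heavy atoms from the SMILES: 7 C, 2 N, 2 O.
Implicit hydrogens by atom environment:
  3 × C: 3 H each → 9
  2 × C: no H
  1 × C: 2 H
  1 × C: 1 H
  1 × N: no H
  1 × N (charge +1): no H
  1 × O: no H
  1 × O (charge -1): no H
  Total hydrogens = 12.
Molecular formula: C7H12N2O2

C7H12N2O2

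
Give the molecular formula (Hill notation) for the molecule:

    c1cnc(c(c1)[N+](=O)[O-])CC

C7H8N2O2

Heavy atoms from the SMILES: 7 C, 2 N, 2 O.
Implicit hydrogens by atom environment:
  3 × C (aromatic): 1 H each → 3
  2 × C (aromatic): no H
  1 × C: 3 H
  1 × C: 2 H
  1 × N (aromatic): no H
  1 × N (charge +1): no H
  1 × O: no H
  1 × O (charge -1): no H
  Total hydrogens = 8.
Molecular formula: C7H8N2O2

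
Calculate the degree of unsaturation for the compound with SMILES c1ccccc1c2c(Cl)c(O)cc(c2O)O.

8

Molecular formula from the SMILES: C12H9ClO3.
DoU = (2C + 2 + N − H − X)/2 = (2·12 + 2 + 0 − 9 − 1)/2 = 16/2 = 8.
(Structurally: 2 ring(s) + 6 π bond(s) = 8.)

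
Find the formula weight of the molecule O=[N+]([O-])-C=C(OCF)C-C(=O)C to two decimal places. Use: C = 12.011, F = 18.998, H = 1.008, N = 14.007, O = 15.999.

177.13

Molecular formula: C6H8FNO4.
M = 6×12.011 + 1×18.998 + 8×1.008 + 1×14.007 + 4×15.999 = 177.13 g/mol.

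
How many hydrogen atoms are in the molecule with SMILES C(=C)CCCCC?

14

Hydrogens are implicit in SMILES; fill each atom to its normal valence:
  5 × C: 2 H each → 10
  1 × C: 3 H
  1 × C: 1 H
  Total hydrogens = 14.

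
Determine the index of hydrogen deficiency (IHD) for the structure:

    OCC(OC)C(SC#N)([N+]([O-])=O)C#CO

5

Molecular formula from the SMILES: C7H8N2O5S.
DoU = (2C + 2 + N − H − X)/2 = (2·7 + 2 + 2 − 8 − 0)/2 = 10/2 = 5.
(Structurally: 0 ring(s) + 5 π bond(s) = 5.)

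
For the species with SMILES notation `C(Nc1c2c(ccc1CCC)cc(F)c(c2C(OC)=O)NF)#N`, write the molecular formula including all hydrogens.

Heavy atoms from the SMILES: 16 C, 2 F, 3 N, 2 O.
Implicit hydrogens by atom environment:
  7 × C (aromatic): no H
  3 × C (aromatic): 1 H each → 3
  2 × C: 3 H each → 6
  2 × C: 2 H each → 4
  2 × C: no H
  2 × F: no H
  2 × N: 1 H each → 2
  2 × O: no H
  1 × N: no H
  Total hydrogens = 15.
Molecular formula: C16H15F2N3O2

C16H15F2N3O2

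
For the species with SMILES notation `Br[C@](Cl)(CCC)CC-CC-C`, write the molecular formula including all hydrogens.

Heavy atoms from the SMILES: 1 Br, 9 C, 1 Cl.
Implicit hydrogens by atom environment:
  6 × C: 2 H each → 12
  2 × C: 3 H each → 6
  1 × Br: no H
  1 × C: no H
  1 × Cl: no H
  Total hydrogens = 18.
Molecular formula: C9H18BrCl

C9H18BrCl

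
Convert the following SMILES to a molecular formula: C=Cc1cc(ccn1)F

C7H6FN

Heavy atoms from the SMILES: 7 C, 1 F, 1 N.
Implicit hydrogens by atom environment:
  3 × C (aromatic): 1 H each → 3
  2 × C (aromatic): no H
  1 × C: 2 H
  1 × C: 1 H
  1 × F: no H
  1 × N (aromatic): no H
  Total hydrogens = 6.
Molecular formula: C7H6FN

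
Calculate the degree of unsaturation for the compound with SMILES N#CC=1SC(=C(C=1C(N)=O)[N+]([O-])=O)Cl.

Molecular formula from the SMILES: C6H2ClN3O3S.
DoU = (2C + 2 + N − H − X)/2 = (2·6 + 2 + 3 − 2 − 1)/2 = 14/2 = 7.
(Structurally: 1 ring(s) + 6 π bond(s) = 7.)

7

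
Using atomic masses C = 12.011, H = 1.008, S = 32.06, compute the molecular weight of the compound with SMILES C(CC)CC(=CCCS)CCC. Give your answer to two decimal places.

Molecular formula: C11H22S.
M = 11×12.011 + 22×1.008 + 1×32.06 = 186.36 g/mol.

186.36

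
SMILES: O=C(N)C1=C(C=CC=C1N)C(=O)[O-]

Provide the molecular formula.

Heavy atoms from the SMILES: 8 C, 2 N, 3 O.
Implicit hydrogens by atom environment:
  3 × C (aromatic): 1 H each → 3
  3 × C (aromatic): no H
  2 × C: no H
  2 × N: 2 H each → 4
  2 × O: no H
  1 × O (charge -1): no H
  Total hydrogens = 7.
Net charge -1.
Molecular formula: C8H7N2O3-

C8H7N2O3-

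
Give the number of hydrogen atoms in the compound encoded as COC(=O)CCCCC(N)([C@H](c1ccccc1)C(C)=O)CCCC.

Hydrogens are implicit in SMILES; fill each atom to its normal valence:
  7 × C: 2 H each → 14
  5 × C (aromatic): 1 H each → 5
  3 × C: 3 H each → 9
  3 × C: no H
  3 × O: no H
  1 × C: 1 H
  1 × C (aromatic): no H
  1 × N: 2 H
  Total hydrogens = 31.

31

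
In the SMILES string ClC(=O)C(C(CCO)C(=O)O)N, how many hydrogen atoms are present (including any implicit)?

Hydrogens are implicit in SMILES; fill each atom to its normal valence:
  2 × C: 2 H each → 4
  2 × C: 1 H each → 2
  2 × C: no H
  2 × O: 1 H each → 2
  2 × O: no H
  1 × Cl: no H
  1 × N: 2 H
  Total hydrogens = 10.

10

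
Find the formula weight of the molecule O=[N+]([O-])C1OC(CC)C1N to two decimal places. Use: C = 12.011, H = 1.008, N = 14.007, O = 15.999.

146.15

Molecular formula: C5H10N2O3.
M = 5×12.011 + 10×1.008 + 2×14.007 + 3×15.999 = 146.15 g/mol.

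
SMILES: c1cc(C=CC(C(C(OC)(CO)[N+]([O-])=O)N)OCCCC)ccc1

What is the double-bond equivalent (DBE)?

Molecular formula from the SMILES: C17H26N2O5.
DoU = (2C + 2 + N − H − X)/2 = (2·17 + 2 + 2 − 26 − 0)/2 = 12/2 = 6.
(Structurally: 1 ring(s) + 5 π bond(s) = 6.)

6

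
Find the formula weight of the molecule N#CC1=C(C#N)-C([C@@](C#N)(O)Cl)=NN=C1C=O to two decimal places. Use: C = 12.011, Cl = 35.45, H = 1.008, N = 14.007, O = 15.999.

Molecular formula: C9H2ClN5O2.
M = 9×12.011 + 1×35.45 + 2×1.008 + 5×14.007 + 2×15.999 = 247.60 g/mol.

247.60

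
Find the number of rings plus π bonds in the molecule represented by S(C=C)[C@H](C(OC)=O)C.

Molecular formula from the SMILES: C6H10O2S.
DoU = (2C + 2 + N − H − X)/2 = (2·6 + 2 + 0 − 10 − 0)/2 = 4/2 = 2.
(Structurally: 0 ring(s) + 2 π bond(s) = 2.)

2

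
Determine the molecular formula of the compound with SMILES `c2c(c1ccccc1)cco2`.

C10H8O

Heavy atoms from the SMILES: 10 C, 1 O.
Implicit hydrogens by atom environment:
  8 × C (aromatic): 1 H each → 8
  2 × C (aromatic): no H
  1 × O (aromatic): no H
  Total hydrogens = 8.
Molecular formula: C10H8O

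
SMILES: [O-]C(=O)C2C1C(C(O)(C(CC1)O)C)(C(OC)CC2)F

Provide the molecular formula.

C13H20FO5-

Heavy atoms from the SMILES: 13 C, 1 F, 5 O.
Implicit hydrogens by atom environment:
  4 × C: 2 H each → 8
  4 × C: 1 H each → 4
  3 × C: no H
  2 × C: 3 H each → 6
  2 × O: 1 H each → 2
  2 × O: no H
  1 × F: no H
  1 × O (charge -1): no H
  Total hydrogens = 20.
Net charge -1.
Molecular formula: C13H20FO5-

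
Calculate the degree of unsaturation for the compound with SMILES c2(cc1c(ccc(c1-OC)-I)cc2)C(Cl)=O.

Molecular formula from the SMILES: C12H8ClIO2.
DoU = (2C + 2 + N − H − X)/2 = (2·12 + 2 + 0 − 8 − 2)/2 = 16/2 = 8.
(Structurally: 2 ring(s) + 6 π bond(s) = 8.)

8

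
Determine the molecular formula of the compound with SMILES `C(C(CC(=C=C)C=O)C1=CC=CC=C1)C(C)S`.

C15H18OS

Heavy atoms from the SMILES: 15 C, 1 O, 1 S.
Implicit hydrogens by atom environment:
  5 × C (aromatic): 1 H each → 5
  3 × C: 2 H each → 6
  3 × C: 1 H each → 3
  2 × C: no H
  1 × C: 3 H
  1 × C (aromatic): no H
  1 × O: no H
  1 × S: 1 H
  Total hydrogens = 18.
Molecular formula: C15H18OS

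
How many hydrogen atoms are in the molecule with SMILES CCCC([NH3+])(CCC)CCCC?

26

Hydrogens are implicit in SMILES; fill each atom to its normal valence:
  7 × C: 2 H each → 14
  3 × C: 3 H each → 9
  1 × C: no H
  1 × N (charge +1): 3 H
  Total hydrogens = 26.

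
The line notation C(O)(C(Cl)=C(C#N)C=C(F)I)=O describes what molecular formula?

Heavy atoms from the SMILES: 6 C, 1 Cl, 1 F, 1 I, 1 N, 2 O.
Implicit hydrogens by atom environment:
  5 × C: no H
  1 × C: 1 H
  1 × Cl: no H
  1 × F: no H
  1 × I: no H
  1 × N: no H
  1 × O: 1 H
  1 × O: no H
  Total hydrogens = 2.
Molecular formula: C6H2ClFINO2

C6H2ClFINO2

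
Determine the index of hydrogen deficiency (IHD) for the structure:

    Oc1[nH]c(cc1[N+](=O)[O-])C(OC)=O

Molecular formula from the SMILES: C6H6N2O5.
DoU = (2C + 2 + N − H − X)/2 = (2·6 + 2 + 2 − 6 − 0)/2 = 10/2 = 5.
(Structurally: 1 ring(s) + 4 π bond(s) = 5.)

5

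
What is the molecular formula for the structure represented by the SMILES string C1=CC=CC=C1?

Heavy atoms from the SMILES: 6 C.
Implicit hydrogens by atom environment:
  6 × C (aromatic): 1 H each → 6
  Total hydrogens = 6.
Molecular formula: C6H6

C6H6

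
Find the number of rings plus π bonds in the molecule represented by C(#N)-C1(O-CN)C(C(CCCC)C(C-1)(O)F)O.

3

Molecular formula from the SMILES: C11H19FN2O3.
DoU = (2C + 2 + N − H − X)/2 = (2·11 + 2 + 2 − 19 − 1)/2 = 6/2 = 3.
(Structurally: 1 ring(s) + 2 π bond(s) = 3.)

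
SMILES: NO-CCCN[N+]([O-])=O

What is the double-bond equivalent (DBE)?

1

Molecular formula from the SMILES: C3H9N3O3.
DoU = (2C + 2 + N − H − X)/2 = (2·3 + 2 + 3 − 9 − 0)/2 = 2/2 = 1.
(Structurally: 0 ring(s) + 1 π bond(s) = 1.)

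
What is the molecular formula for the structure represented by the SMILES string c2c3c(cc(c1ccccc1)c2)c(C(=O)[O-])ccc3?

C17H11O2-

Heavy atoms from the SMILES: 17 C, 2 O.
Implicit hydrogens by atom environment:
  11 × C (aromatic): 1 H each → 11
  5 × C (aromatic): no H
  1 × C: no H
  1 × O: no H
  1 × O (charge -1): no H
  Total hydrogens = 11.
Net charge -1.
Molecular formula: C17H11O2-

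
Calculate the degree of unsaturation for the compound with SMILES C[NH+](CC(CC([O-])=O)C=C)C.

Molecular formula from the SMILES: C8H15NO2.
DoU = (2C + 2 + N − H − X)/2 = (2·8 + 2 + 1 − 15 − 0)/2 = 4/2 = 2.
(Structurally: 0 ring(s) + 2 π bond(s) = 2.)

2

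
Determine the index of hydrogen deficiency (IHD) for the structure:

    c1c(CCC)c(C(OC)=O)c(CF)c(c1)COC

Molecular formula from the SMILES: C14H19FO3.
DoU = (2C + 2 + N − H − X)/2 = (2·14 + 2 + 0 − 19 − 1)/2 = 10/2 = 5.
(Structurally: 1 ring(s) + 4 π bond(s) = 5.)

5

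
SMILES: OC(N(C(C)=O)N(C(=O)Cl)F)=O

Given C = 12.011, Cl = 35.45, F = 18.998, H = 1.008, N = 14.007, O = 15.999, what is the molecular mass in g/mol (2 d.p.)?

Molecular formula: C4H4ClFN2O4.
M = 4×12.011 + 1×35.45 + 1×18.998 + 4×1.008 + 2×14.007 + 4×15.999 = 198.53 g/mol.

198.53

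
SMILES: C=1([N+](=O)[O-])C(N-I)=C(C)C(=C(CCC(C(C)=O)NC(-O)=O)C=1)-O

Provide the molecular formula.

Heavy atoms from the SMILES: 13 C, 1 I, 3 N, 6 O.
Implicit hydrogens by atom environment:
  5 × C (aromatic): no H
  3 × O: no H
  2 × C: 3 H each → 6
  2 × C: 2 H each → 4
  2 × C: no H
  2 × N: 1 H each → 2
  2 × O: 1 H each → 2
  1 × C (aromatic): 1 H
  1 × C: 1 H
  1 × I: no H
  1 × N (charge +1): no H
  1 × O (charge -1): no H
  Total hydrogens = 16.
Molecular formula: C13H16IN3O6

C13H16IN3O6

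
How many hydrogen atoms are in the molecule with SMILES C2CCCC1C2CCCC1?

Hydrogens are implicit in SMILES; fill each atom to its normal valence:
  8 × C: 2 H each → 16
  2 × C: 1 H each → 2
  Total hydrogens = 18.

18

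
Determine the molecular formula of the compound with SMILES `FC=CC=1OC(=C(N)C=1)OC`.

Heavy atoms from the SMILES: 7 C, 1 F, 1 N, 2 O.
Implicit hydrogens by atom environment:
  3 × C (aromatic): no H
  2 × C: 1 H each → 2
  1 × C: 3 H
  1 × C (aromatic): 1 H
  1 × F: no H
  1 × N: 2 H
  1 × O (aromatic): no H
  1 × O: no H
  Total hydrogens = 8.
Molecular formula: C7H8FNO2

C7H8FNO2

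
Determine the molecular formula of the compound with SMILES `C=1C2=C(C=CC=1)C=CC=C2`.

Heavy atoms from the SMILES: 10 C.
Implicit hydrogens by atom environment:
  8 × C (aromatic): 1 H each → 8
  2 × C (aromatic): no H
  Total hydrogens = 8.
Molecular formula: C10H8

C10H8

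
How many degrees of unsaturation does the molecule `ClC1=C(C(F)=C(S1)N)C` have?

3

Molecular formula from the SMILES: C5H5ClFNS.
DoU = (2C + 2 + N − H − X)/2 = (2·5 + 2 + 1 − 5 − 2)/2 = 6/2 = 3.
(Structurally: 1 ring(s) + 2 π bond(s) = 3.)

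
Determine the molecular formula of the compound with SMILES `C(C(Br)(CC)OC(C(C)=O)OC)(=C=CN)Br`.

C10H15Br2NO3

Heavy atoms from the SMILES: 2 Br, 10 C, 1 N, 3 O.
Implicit hydrogens by atom environment:
  4 × C: no H
  3 × C: 3 H each → 9
  3 × O: no H
  2 × Br: no H
  2 × C: 1 H each → 2
  1 × C: 2 H
  1 × N: 2 H
  Total hydrogens = 15.
Molecular formula: C10H15Br2NO3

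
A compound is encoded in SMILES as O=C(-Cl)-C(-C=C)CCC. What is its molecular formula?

Heavy atoms from the SMILES: 7 C, 1 Cl, 1 O.
Implicit hydrogens by atom environment:
  3 × C: 2 H each → 6
  2 × C: 1 H each → 2
  1 × C: 3 H
  1 × C: no H
  1 × Cl: no H
  1 × O: no H
  Total hydrogens = 11.
Molecular formula: C7H11ClO

C7H11ClO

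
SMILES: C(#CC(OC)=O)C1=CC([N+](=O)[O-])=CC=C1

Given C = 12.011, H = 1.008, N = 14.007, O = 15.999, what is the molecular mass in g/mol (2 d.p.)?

Molecular formula: C10H7NO4.
M = 10×12.011 + 7×1.008 + 1×14.007 + 4×15.999 = 205.17 g/mol.

205.17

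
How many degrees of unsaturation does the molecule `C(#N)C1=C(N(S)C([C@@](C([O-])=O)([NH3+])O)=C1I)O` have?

Molecular formula from the SMILES: C7H6IN3O4S.
DoU = (2C + 2 + N − H − X)/2 = (2·7 + 2 + 3 − 6 − 1)/2 = 12/2 = 6.
(Structurally: 1 ring(s) + 5 π bond(s) = 6.)

6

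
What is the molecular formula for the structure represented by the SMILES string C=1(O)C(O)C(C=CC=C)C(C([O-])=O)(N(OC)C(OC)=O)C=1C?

Heavy atoms from the SMILES: 14 C, 1 N, 7 O.
Implicit hydrogens by atom environment:
  5 × C: 1 H each → 5
  5 × C: no H
  4 × O: no H
  3 × C: 3 H each → 9
  2 × O: 1 H each → 2
  1 × C: 2 H
  1 × N: no H
  1 × O (charge -1): no H
  Total hydrogens = 18.
Net charge -1.
Molecular formula: C14H18NO7-

C14H18NO7-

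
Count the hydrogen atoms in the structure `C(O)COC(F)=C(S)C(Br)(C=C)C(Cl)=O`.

Hydrogens are implicit in SMILES; fill each atom to its normal valence:
  4 × C: no H
  3 × C: 2 H each → 6
  2 × O: no H
  1 × Br: no H
  1 × C: 1 H
  1 × Cl: no H
  1 × F: no H
  1 × O: 1 H
  1 × S: 1 H
  Total hydrogens = 9.

9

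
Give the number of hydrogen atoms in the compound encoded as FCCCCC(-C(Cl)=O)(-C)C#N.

Hydrogens are implicit in SMILES; fill each atom to its normal valence:
  4 × C: 2 H each → 8
  3 × C: no H
  1 × C: 3 H
  1 × Cl: no H
  1 × F: no H
  1 × N: no H
  1 × O: no H
  Total hydrogens = 11.

11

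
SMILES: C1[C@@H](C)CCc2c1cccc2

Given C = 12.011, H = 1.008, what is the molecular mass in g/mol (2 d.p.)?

Molecular formula: C11H14.
M = 11×12.011 + 14×1.008 = 146.23 g/mol.

146.23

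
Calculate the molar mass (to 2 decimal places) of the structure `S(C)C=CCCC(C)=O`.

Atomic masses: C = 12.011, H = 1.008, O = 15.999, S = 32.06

144.23

Molecular formula: C7H12OS.
M = 7×12.011 + 12×1.008 + 1×15.999 + 1×32.06 = 144.23 g/mol.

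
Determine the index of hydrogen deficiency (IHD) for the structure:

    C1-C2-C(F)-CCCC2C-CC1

2

Molecular formula from the SMILES: C10H17F.
DoU = (2C + 2 + N − H − X)/2 = (2·10 + 2 + 0 − 17 − 1)/2 = 4/2 = 2.
(Structurally: 2 ring(s) + 0 π bond(s) = 2.)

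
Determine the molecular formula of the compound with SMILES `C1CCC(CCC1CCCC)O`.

C11H22O

Heavy atoms from the SMILES: 11 C, 1 O.
Implicit hydrogens by atom environment:
  8 × C: 2 H each → 16
  2 × C: 1 H each → 2
  1 × C: 3 H
  1 × O: 1 H
  Total hydrogens = 22.
Molecular formula: C11H22O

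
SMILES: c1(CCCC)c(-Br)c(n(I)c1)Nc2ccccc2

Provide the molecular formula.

C14H16BrIN2

Heavy atoms from the SMILES: 1 Br, 14 C, 1 I, 2 N.
Implicit hydrogens by atom environment:
  6 × C (aromatic): 1 H each → 6
  4 × C (aromatic): no H
  3 × C: 2 H each → 6
  1 × Br: no H
  1 × C: 3 H
  1 × I: no H
  1 × N: 1 H
  1 × N (aromatic): no H
  Total hydrogens = 16.
Molecular formula: C14H16BrIN2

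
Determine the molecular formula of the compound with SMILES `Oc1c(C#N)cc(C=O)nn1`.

Heavy atoms from the SMILES: 6 C, 3 N, 2 O.
Implicit hydrogens by atom environment:
  3 × C (aromatic): no H
  2 × N (aromatic): no H
  1 × C (aromatic): 1 H
  1 × C: 1 H
  1 × C: no H
  1 × N: no H
  1 × O: 1 H
  1 × O: no H
  Total hydrogens = 3.
Molecular formula: C6H3N3O2

C6H3N3O2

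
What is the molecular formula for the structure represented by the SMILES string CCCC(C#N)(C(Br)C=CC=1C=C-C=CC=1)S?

Heavy atoms from the SMILES: 1 Br, 14 C, 1 N, 1 S.
Implicit hydrogens by atom environment:
  5 × C (aromatic): 1 H each → 5
  3 × C: 1 H each → 3
  2 × C: 2 H each → 4
  2 × C: no H
  1 × Br: no H
  1 × C: 3 H
  1 × C (aromatic): no H
  1 × N: no H
  1 × S: 1 H
  Total hydrogens = 16.
Molecular formula: C14H16BrNS

C14H16BrNS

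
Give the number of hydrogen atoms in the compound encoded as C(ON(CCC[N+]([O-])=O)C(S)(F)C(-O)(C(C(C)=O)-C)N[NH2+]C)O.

24

Hydrogens are implicit in SMILES; fill each atom to its normal valence:
  4 × C: 2 H each → 8
  3 × C: 3 H each → 9
  3 × C: no H
  3 × O: no H
  2 × O: 1 H each → 2
  1 × C: 1 H
  1 × F: no H
  1 × N (charge +1): 2 H
  1 × N: 1 H
  1 × N: no H
  1 × N (charge +1): no H
  1 × O (charge -1): no H
  1 × S: 1 H
  Total hydrogens = 24.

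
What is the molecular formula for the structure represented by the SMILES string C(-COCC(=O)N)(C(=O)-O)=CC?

C7H11NO4

Heavy atoms from the SMILES: 7 C, 1 N, 4 O.
Implicit hydrogens by atom environment:
  3 × C: no H
  3 × O: no H
  2 × C: 2 H each → 4
  1 × C: 3 H
  1 × C: 1 H
  1 × N: 2 H
  1 × O: 1 H
  Total hydrogens = 11.
Molecular formula: C7H11NO4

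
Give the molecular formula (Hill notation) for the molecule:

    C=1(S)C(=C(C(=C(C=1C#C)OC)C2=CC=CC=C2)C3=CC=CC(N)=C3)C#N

Heavy atoms from the SMILES: 22 C, 2 N, 1 O, 1 S.
Implicit hydrogens by atom environment:
  9 × C (aromatic): 1 H each → 9
  9 × C (aromatic): no H
  2 × C: no H
  1 × C: 3 H
  1 × C: 1 H
  1 × N: 2 H
  1 × N: no H
  1 × O: no H
  1 × S: 1 H
  Total hydrogens = 16.
Molecular formula: C22H16N2OS

C22H16N2OS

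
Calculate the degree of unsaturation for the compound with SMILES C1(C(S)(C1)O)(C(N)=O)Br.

2

Molecular formula from the SMILES: C4H6BrNO2S.
DoU = (2C + 2 + N − H − X)/2 = (2·4 + 2 + 1 − 6 − 1)/2 = 4/2 = 2.
(Structurally: 1 ring(s) + 1 π bond(s) = 2.)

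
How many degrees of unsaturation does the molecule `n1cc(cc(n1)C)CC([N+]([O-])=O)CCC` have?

5

Molecular formula from the SMILES: C10H15N3O2.
DoU = (2C + 2 + N − H − X)/2 = (2·10 + 2 + 3 − 15 − 0)/2 = 10/2 = 5.
(Structurally: 1 ring(s) + 4 π bond(s) = 5.)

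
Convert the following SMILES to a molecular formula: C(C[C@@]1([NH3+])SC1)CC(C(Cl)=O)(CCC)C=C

Heavy atoms from the SMILES: 12 C, 1 Cl, 1 N, 1 O, 1 S.
Implicit hydrogens by atom environment:
  7 × C: 2 H each → 14
  3 × C: no H
  1 × C: 3 H
  1 × C: 1 H
  1 × Cl: no H
  1 × N (charge +1): 3 H
  1 × O: no H
  1 × S: no H
  Total hydrogens = 21.
Net charge +1.
Molecular formula: C12H21ClNOS+

C12H21ClNOS+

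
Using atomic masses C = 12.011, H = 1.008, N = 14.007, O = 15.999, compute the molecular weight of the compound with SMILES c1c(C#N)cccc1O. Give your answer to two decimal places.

Molecular formula: C7H5NO.
M = 7×12.011 + 5×1.008 + 1×14.007 + 1×15.999 = 119.12 g/mol.

119.12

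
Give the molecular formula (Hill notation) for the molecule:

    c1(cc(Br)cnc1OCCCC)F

Heavy atoms from the SMILES: 1 Br, 9 C, 1 F, 1 N, 1 O.
Implicit hydrogens by atom environment:
  3 × C: 2 H each → 6
  3 × C (aromatic): no H
  2 × C (aromatic): 1 H each → 2
  1 × Br: no H
  1 × C: 3 H
  1 × F: no H
  1 × N (aromatic): no H
  1 × O: no H
  Total hydrogens = 11.
Molecular formula: C9H11BrFNO

C9H11BrFNO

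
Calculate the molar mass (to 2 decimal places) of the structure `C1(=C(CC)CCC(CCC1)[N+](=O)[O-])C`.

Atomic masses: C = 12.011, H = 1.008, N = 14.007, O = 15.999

197.28

Molecular formula: C11H19NO2.
M = 11×12.011 + 19×1.008 + 1×14.007 + 2×15.999 = 197.28 g/mol.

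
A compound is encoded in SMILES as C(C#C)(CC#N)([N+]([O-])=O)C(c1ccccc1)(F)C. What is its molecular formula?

C13H11FN2O2

Heavy atoms from the SMILES: 13 C, 1 F, 2 N, 2 O.
Implicit hydrogens by atom environment:
  5 × C (aromatic): 1 H each → 5
  4 × C: no H
  1 × C: 3 H
  1 × C: 2 H
  1 × C: 1 H
  1 × C (aromatic): no H
  1 × F: no H
  1 × N: no H
  1 × N (charge +1): no H
  1 × O: no H
  1 × O (charge -1): no H
  Total hydrogens = 11.
Molecular formula: C13H11FN2O2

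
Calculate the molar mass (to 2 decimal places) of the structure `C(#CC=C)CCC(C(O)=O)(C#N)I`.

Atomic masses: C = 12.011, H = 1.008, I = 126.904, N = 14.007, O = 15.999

Molecular formula: C9H8INO2.
M = 9×12.011 + 8×1.008 + 1×126.904 + 1×14.007 + 2×15.999 = 289.07 g/mol.

289.07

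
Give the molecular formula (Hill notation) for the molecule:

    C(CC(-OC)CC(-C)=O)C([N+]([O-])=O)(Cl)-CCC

C11H20ClNO4

Heavy atoms from the SMILES: 11 C, 1 Cl, 1 N, 4 O.
Implicit hydrogens by atom environment:
  5 × C: 2 H each → 10
  3 × C: 3 H each → 9
  3 × O: no H
  2 × C: no H
  1 × C: 1 H
  1 × Cl: no H
  1 × N (charge +1): no H
  1 × O (charge -1): no H
  Total hydrogens = 20.
Molecular formula: C11H20ClNO4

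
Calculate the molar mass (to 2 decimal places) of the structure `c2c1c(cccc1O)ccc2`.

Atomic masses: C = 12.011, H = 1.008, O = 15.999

Molecular formula: C10H8O.
M = 10×12.011 + 8×1.008 + 1×15.999 = 144.17 g/mol.

144.17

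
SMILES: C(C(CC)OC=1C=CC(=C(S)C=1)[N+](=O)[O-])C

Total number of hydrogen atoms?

Hydrogens are implicit in SMILES; fill each atom to its normal valence:
  3 × C (aromatic): 1 H each → 3
  3 × C (aromatic): no H
  2 × C: 3 H each → 6
  2 × C: 2 H each → 4
  2 × O: no H
  1 × C: 1 H
  1 × N (charge +1): no H
  1 × O (charge -1): no H
  1 × S: 1 H
  Total hydrogens = 15.

15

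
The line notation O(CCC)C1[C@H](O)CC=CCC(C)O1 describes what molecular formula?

C11H20O3

Heavy atoms from the SMILES: 11 C, 3 O.
Implicit hydrogens by atom environment:
  5 × C: 1 H each → 5
  4 × C: 2 H each → 8
  2 × C: 3 H each → 6
  2 × O: no H
  1 × O: 1 H
  Total hydrogens = 20.
Molecular formula: C11H20O3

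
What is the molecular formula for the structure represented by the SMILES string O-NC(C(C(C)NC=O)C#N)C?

Heavy atoms from the SMILES: 7 C, 3 N, 2 O.
Implicit hydrogens by atom environment:
  4 × C: 1 H each → 4
  2 × C: 3 H each → 6
  2 × N: 1 H each → 2
  1 × C: no H
  1 × N: no H
  1 × O: 1 H
  1 × O: no H
  Total hydrogens = 13.
Molecular formula: C7H13N3O2

C7H13N3O2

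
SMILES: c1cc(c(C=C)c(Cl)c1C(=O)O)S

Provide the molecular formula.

Heavy atoms from the SMILES: 9 C, 1 Cl, 2 O, 1 S.
Implicit hydrogens by atom environment:
  4 × C (aromatic): no H
  2 × C (aromatic): 1 H each → 2
  1 × C: 2 H
  1 × C: 1 H
  1 × C: no H
  1 × Cl: no H
  1 × O: 1 H
  1 × O: no H
  1 × S: 1 H
  Total hydrogens = 7.
Molecular formula: C9H7ClO2S

C9H7ClO2S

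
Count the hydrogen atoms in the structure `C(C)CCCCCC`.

18

Hydrogens are implicit in SMILES; fill each atom to its normal valence:
  6 × C: 2 H each → 12
  2 × C: 3 H each → 6
  Total hydrogens = 18.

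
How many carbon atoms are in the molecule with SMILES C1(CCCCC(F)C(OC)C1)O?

9

The symbol for carbon appears 9 times in the SMILES.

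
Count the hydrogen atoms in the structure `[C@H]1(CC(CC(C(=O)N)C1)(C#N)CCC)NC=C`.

Hydrogens are implicit in SMILES; fill each atom to its normal valence:
  6 × C: 2 H each → 12
  3 × C: 1 H each → 3
  3 × C: no H
  1 × C: 3 H
  1 × N: 2 H
  1 × N: 1 H
  1 × N: no H
  1 × O: no H
  Total hydrogens = 21.

21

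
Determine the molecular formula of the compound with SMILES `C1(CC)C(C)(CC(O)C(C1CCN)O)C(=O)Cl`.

Heavy atoms from the SMILES: 12 C, 1 Cl, 1 N, 3 O.
Implicit hydrogens by atom environment:
  4 × C: 2 H each → 8
  4 × C: 1 H each → 4
  2 × C: 3 H each → 6
  2 × C: no H
  2 × O: 1 H each → 2
  1 × Cl: no H
  1 × N: 2 H
  1 × O: no H
  Total hydrogens = 22.
Molecular formula: C12H22ClNO3

C12H22ClNO3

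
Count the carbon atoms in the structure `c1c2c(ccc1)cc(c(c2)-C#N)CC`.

The symbol for carbon appears 13 times in the SMILES. Lowercase c denotes aromatic carbon and counts toward C.

13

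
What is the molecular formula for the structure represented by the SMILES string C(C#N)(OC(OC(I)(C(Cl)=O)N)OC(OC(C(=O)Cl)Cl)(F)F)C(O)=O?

C9H6Cl3F2IN2O8

Heavy atoms from the SMILES: 9 C, 3 Cl, 2 F, 1 I, 2 N, 8 O.
Implicit hydrogens by atom environment:
  7 × O: no H
  6 × C: no H
  3 × C: 1 H each → 3
  3 × Cl: no H
  2 × F: no H
  1 × I: no H
  1 × N: 2 H
  1 × N: no H
  1 × O: 1 H
  Total hydrogens = 6.
Molecular formula: C9H6Cl3F2IN2O8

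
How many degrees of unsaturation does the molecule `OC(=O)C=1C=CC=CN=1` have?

Molecular formula from the SMILES: C6H5NO2.
DoU = (2C + 2 + N − H − X)/2 = (2·6 + 2 + 1 − 5 − 0)/2 = 10/2 = 5.
(Structurally: 1 ring(s) + 4 π bond(s) = 5.)

5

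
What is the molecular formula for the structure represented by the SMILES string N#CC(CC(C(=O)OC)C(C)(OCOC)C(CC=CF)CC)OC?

Heavy atoms from the SMILES: 17 C, 1 F, 1 N, 5 O.
Implicit hydrogens by atom environment:
  5 × C: 3 H each → 15
  5 × C: 1 H each → 5
  5 × O: no H
  4 × C: 2 H each → 8
  3 × C: no H
  1 × F: no H
  1 × N: no H
  Total hydrogens = 28.
Molecular formula: C17H28FNO5

C17H28FNO5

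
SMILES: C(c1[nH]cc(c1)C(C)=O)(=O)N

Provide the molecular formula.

Heavy atoms from the SMILES: 7 C, 2 N, 2 O.
Implicit hydrogens by atom environment:
  2 × C (aromatic): 1 H each → 2
  2 × C (aromatic): no H
  2 × C: no H
  2 × O: no H
  1 × C: 3 H
  1 × N: 2 H
  1 × N (aromatic): 1 H
  Total hydrogens = 8.
Molecular formula: C7H8N2O2

C7H8N2O2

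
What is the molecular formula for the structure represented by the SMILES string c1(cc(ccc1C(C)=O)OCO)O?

Heavy atoms from the SMILES: 9 C, 4 O.
Implicit hydrogens by atom environment:
  3 × C (aromatic): 1 H each → 3
  3 × C (aromatic): no H
  2 × O: 1 H each → 2
  2 × O: no H
  1 × C: 3 H
  1 × C: 2 H
  1 × C: no H
  Total hydrogens = 10.
Molecular formula: C9H10O4

C9H10O4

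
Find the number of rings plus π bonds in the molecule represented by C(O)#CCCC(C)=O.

3

Molecular formula from the SMILES: C6H8O2.
DoU = (2C + 2 + N − H − X)/2 = (2·6 + 2 + 0 − 8 − 0)/2 = 6/2 = 3.
(Structurally: 0 ring(s) + 3 π bond(s) = 3.)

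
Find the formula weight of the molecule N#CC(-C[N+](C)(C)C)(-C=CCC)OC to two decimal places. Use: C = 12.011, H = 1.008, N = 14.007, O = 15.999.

Molecular formula: C11H21N2O+.
M = 11×12.011 + 21×1.008 + 2×14.007 + 1×15.999 = 197.30 g/mol.

197.30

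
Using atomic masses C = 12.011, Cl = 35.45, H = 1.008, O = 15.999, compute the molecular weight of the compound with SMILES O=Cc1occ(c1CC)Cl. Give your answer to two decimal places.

158.58

Molecular formula: C7H7ClO2.
M = 7×12.011 + 1×35.45 + 7×1.008 + 2×15.999 = 158.58 g/mol.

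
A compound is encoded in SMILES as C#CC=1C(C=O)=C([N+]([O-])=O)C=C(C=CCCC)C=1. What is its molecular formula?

Heavy atoms from the SMILES: 14 C, 1 N, 3 O.
Implicit hydrogens by atom environment:
  4 × C: 1 H each → 4
  4 × C (aromatic): no H
  2 × C: 2 H each → 4
  2 × C (aromatic): 1 H each → 2
  2 × O: no H
  1 × C: 3 H
  1 × C: no H
  1 × N (charge +1): no H
  1 × O (charge -1): no H
  Total hydrogens = 13.
Molecular formula: C14H13NO3

C14H13NO3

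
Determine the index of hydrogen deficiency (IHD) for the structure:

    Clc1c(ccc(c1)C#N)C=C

7

Molecular formula from the SMILES: C9H6ClN.
DoU = (2C + 2 + N − H − X)/2 = (2·9 + 2 + 1 − 6 − 1)/2 = 14/2 = 7.
(Structurally: 1 ring(s) + 6 π bond(s) = 7.)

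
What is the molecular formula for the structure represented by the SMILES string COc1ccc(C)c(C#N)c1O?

C9H9NO2

Heavy atoms from the SMILES: 9 C, 1 N, 2 O.
Implicit hydrogens by atom environment:
  4 × C (aromatic): no H
  2 × C: 3 H each → 6
  2 × C (aromatic): 1 H each → 2
  1 × C: no H
  1 × N: no H
  1 × O: 1 H
  1 × O: no H
  Total hydrogens = 9.
Molecular formula: C9H9NO2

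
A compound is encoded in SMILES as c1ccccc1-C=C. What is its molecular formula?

C8H8

Heavy atoms from the SMILES: 8 C.
Implicit hydrogens by atom environment:
  5 × C (aromatic): 1 H each → 5
  1 × C: 2 H
  1 × C: 1 H
  1 × C (aromatic): no H
  Total hydrogens = 8.
Molecular formula: C8H8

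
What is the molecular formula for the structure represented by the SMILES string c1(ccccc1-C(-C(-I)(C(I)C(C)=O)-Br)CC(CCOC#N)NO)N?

C16H20BrI2N3O3

Heavy atoms from the SMILES: 1 Br, 16 C, 2 I, 3 N, 3 O.
Implicit hydrogens by atom environment:
  4 × C (aromatic): 1 H each → 4
  3 × C: 2 H each → 6
  3 × C: 1 H each → 3
  3 × C: no H
  2 × C (aromatic): no H
  2 × I: no H
  2 × O: no H
  1 × Br: no H
  1 × C: 3 H
  1 × N: 2 H
  1 × N: 1 H
  1 × N: no H
  1 × O: 1 H
  Total hydrogens = 20.
Molecular formula: C16H20BrI2N3O3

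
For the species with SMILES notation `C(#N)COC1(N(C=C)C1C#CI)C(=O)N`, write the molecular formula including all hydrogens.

Heavy atoms from the SMILES: 9 C, 1 I, 3 N, 2 O.
Implicit hydrogens by atom environment:
  5 × C: no H
  2 × C: 2 H each → 4
  2 × C: 1 H each → 2
  2 × N: no H
  2 × O: no H
  1 × I: no H
  1 × N: 2 H
  Total hydrogens = 8.
Molecular formula: C9H8IN3O2

C9H8IN3O2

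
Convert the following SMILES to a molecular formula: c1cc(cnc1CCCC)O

C9H13NO

Heavy atoms from the SMILES: 9 C, 1 N, 1 O.
Implicit hydrogens by atom environment:
  3 × C: 2 H each → 6
  3 × C (aromatic): 1 H each → 3
  2 × C (aromatic): no H
  1 × C: 3 H
  1 × N (aromatic): no H
  1 × O: 1 H
  Total hydrogens = 13.
Molecular formula: C9H13NO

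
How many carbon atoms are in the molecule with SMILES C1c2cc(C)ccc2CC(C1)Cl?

11

The symbol for carbon appears 11 times in the SMILES. Lowercase c denotes aromatic carbon and counts toward C.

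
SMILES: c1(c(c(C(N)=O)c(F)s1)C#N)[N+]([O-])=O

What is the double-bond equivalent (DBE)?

Molecular formula from the SMILES: C6H2FN3O3S.
DoU = (2C + 2 + N − H − X)/2 = (2·6 + 2 + 3 − 2 − 1)/2 = 14/2 = 7.
(Structurally: 1 ring(s) + 6 π bond(s) = 7.)

7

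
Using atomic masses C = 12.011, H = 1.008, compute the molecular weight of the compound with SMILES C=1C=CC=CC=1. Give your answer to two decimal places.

Molecular formula: C6H6.
M = 6×12.011 + 6×1.008 = 78.11 g/mol.

78.11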